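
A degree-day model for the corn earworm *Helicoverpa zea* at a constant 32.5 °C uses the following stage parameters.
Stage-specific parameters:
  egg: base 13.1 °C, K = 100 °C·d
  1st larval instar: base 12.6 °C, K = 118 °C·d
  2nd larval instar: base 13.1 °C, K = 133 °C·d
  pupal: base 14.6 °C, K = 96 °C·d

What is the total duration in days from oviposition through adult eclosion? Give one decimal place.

egg: 100 / (32.5 − 13.1) = 100 / 19.4 = 5.155 d.
1st larval instar: 118 / (32.5 − 12.6) = 118 / 19.9 = 5.930 d.
2nd larval instar: 133 / (32.5 − 13.1) = 133 / 19.4 = 6.856 d.
pupal: 96 / (32.5 − 14.6) = 96 / 17.9 = 5.363 d.
Sum = 23.303 ≈ 23.3 days.

23.3 days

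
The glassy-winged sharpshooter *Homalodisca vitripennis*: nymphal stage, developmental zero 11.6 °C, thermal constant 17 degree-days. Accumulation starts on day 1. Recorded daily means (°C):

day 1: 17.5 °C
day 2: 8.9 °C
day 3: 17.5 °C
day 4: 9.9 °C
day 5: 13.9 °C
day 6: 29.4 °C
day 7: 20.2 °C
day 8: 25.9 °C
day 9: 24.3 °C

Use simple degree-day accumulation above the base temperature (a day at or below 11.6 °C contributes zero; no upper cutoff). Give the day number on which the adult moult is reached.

Daily DD above 11.6 °C: 5.9, 0.0, 5.9, 0.0, 2.3, 17.8, 8.6, 14.3, 12.7.
Cumulative: 5.9, 5.9, 11.8, 11.8, 14.1, 31.9, 40.5, 54.8, 67.5.
The total first reaches 17 DD on day 6.

day 6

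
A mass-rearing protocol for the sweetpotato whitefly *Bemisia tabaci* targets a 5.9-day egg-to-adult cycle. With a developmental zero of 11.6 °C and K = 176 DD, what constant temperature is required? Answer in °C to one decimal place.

Required daily accumulation = 176 / 5.9 = 29.831 DD/day.
T = T_base + 29.831 = 11.6 + 29.831 = 41.431 ≈ 41.4 °C.

41.4 °C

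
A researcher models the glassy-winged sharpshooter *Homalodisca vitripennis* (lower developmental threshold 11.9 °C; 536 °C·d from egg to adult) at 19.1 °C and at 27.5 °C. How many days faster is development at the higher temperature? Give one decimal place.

40.1 days

At 19.1 °C: 536 / (19.1 − 11.9) = 536 / 7.2 = 74.444 d.
At 27.5 °C: 536 / (27.5 − 11.9) = 536 / 15.6 = 34.359 d.
Difference = |74.444 − 34.359| = 40.085 ≈ 40.1 days.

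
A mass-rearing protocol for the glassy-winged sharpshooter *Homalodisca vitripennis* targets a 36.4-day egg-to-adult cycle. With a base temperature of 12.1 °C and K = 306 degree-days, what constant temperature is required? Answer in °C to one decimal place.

20.5 °C

Required daily accumulation = 306 / 36.4 = 8.407 DD/day.
T = T_base + 8.407 = 12.1 + 8.407 = 20.507 ≈ 20.5 °C.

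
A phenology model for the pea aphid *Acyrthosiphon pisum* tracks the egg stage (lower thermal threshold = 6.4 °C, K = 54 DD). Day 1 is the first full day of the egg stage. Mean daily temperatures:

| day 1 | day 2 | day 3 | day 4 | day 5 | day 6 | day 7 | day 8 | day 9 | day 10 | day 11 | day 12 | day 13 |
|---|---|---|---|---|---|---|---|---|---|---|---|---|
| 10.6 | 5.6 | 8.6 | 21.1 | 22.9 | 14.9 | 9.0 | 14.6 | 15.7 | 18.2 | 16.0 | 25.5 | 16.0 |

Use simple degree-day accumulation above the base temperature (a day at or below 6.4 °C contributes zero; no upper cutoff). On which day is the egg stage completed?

day 8

Daily DD above 6.4 °C: 4.2, 0.0, 2.2, 14.7, 16.5, 8.5, 2.6, 8.2, 9.3, 11.8, 9.6, 19.1, 9.6.
Cumulative: 4.2, 4.2, 6.4, 21.1, 37.6, 46.1, 48.7, 56.9, 66.2, 78.0, 87.6, 106.7, 116.3.
The total first reaches 54 DD on day 8.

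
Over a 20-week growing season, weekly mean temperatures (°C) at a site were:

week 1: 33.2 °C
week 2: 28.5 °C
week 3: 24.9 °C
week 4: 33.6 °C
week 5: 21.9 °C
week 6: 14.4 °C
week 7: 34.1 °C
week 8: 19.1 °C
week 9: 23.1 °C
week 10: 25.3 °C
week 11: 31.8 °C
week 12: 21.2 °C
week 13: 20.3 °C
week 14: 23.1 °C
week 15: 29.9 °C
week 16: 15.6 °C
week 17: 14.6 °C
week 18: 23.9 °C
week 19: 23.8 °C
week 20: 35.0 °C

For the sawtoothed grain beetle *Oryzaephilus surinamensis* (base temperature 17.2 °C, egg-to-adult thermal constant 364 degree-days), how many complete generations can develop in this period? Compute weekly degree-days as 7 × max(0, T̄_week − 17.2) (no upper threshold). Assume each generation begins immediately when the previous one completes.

Weekly DD (7 × max(0, T̄ − 17.2)): 112.0, 79.1, 53.9, 114.8, 32.9, 0.0, 118.3, 13.3, 41.3, 56.7, 102.2, 28.0, 21.7, 41.3, 88.9, 0.0, 0.0, 46.9, 46.2, 124.6.
Season total = 1122.1 DD.
Complete generations = ⌊1122.1 / 364⌋ = 3.

3 generations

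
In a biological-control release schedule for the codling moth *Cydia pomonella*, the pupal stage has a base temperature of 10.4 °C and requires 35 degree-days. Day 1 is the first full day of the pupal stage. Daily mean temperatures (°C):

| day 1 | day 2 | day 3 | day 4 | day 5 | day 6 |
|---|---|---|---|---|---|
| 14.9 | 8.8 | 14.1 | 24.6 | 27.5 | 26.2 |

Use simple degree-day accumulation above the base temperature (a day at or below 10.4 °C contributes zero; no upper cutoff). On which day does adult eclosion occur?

day 5

Daily DD above 10.4 °C: 4.5, 0.0, 3.7, 14.2, 17.1, 15.8.
Cumulative: 4.5, 4.5, 8.2, 22.4, 39.5, 55.3.
The total first reaches 35 DD on day 5.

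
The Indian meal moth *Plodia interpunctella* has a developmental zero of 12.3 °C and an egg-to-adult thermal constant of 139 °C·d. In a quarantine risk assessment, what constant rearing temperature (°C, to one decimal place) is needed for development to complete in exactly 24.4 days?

Required daily accumulation = 139 / 24.4 = 5.697 DD/day.
T = T_base + 5.697 = 12.3 + 5.697 = 17.997 ≈ 18.0 °C.

18.0 °C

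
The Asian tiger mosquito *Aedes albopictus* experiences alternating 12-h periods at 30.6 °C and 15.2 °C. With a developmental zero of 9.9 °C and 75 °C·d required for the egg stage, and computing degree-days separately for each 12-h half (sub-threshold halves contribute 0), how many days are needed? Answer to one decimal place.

5.8 days

Day half: max(0, 30.6 − 9.9) × 0.5 = 20.7 × 0.5 = 10.35 DD.
Night half: max(0, 15.2 − 9.9) × 0.5 = 5.3 × 0.5 = 2.65 DD.
Per 24 h: 13.00 DD/day.
Duration = 75 / 13.00 = 5.769 ≈ 5.8 days.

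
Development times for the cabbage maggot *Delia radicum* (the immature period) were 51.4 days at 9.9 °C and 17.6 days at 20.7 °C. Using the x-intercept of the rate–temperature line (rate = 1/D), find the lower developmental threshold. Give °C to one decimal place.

4.3 °C

Linear rate model ⇒ the product D·(T − T_b) is constant across temperatures.
51.4·(9.9 − T_b) = 17.6·(20.7 − T_b)
T_b = (51.4·9.9 − 17.6·20.7) / (51.4 − 17.6) = 144.54 / 33.8 = 4.276 °C ≈ 4.3 °C.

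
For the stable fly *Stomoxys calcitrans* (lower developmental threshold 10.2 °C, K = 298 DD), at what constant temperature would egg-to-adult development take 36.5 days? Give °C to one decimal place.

Required daily accumulation = 298 / 36.5 = 8.164 DD/day.
T = T_base + 8.164 = 10.2 + 8.164 = 18.364 ≈ 18.4 °C.

18.4 °C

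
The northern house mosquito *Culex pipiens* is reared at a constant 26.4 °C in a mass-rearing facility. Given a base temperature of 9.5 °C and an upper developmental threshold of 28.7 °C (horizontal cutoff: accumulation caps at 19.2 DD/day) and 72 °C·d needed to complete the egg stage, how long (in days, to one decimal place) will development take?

Daily accumulation = 26.4 − 9.5 = 16.9 DD/day.
Duration = 72 / 16.9 = 4.260 ≈ 4.3 days.

4.3 days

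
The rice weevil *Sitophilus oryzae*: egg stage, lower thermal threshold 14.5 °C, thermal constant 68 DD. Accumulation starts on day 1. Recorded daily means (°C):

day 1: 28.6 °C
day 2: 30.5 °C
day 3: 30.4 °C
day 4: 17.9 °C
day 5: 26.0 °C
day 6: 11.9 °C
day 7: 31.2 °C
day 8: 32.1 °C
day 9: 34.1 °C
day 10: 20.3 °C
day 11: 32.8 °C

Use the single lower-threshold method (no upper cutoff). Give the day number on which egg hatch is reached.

Daily DD above 14.5 °C: 14.1, 16.0, 15.9, 3.4, 11.5, 0.0, 16.7, 17.6, 19.6, 5.8, 18.3.
Cumulative: 14.1, 30.1, 46.0, 49.4, 60.9, 60.9, 77.6, 95.2, 114.8, 120.6, 138.9.
The total first reaches 68 DD on day 7.

day 7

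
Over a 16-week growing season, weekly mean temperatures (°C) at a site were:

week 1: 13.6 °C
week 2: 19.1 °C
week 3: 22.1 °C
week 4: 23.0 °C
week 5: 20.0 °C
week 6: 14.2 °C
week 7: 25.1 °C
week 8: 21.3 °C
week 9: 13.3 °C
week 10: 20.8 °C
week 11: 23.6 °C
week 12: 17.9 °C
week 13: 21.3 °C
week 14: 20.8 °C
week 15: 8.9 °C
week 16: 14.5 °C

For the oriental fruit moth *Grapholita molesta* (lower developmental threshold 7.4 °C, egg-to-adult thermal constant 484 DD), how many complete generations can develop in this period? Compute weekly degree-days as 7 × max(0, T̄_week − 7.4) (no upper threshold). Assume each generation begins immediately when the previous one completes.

2 generations

Weekly DD (7 × max(0, T̄ − 7.4)): 43.4, 81.9, 102.9, 109.2, 88.2, 47.6, 123.9, 97.3, 41.3, 93.8, 113.4, 73.5, 97.3, 93.8, 10.5, 49.7.
Season total = 1267.7 DD.
Complete generations = ⌊1267.7 / 484⌋ = 2.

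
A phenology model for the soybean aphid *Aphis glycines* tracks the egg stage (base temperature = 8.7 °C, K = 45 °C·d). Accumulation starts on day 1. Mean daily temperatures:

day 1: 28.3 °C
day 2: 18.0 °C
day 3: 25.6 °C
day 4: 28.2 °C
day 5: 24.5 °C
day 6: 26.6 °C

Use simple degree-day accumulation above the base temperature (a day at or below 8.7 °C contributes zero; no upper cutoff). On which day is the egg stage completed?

Daily DD above 8.7 °C: 19.6, 9.3, 16.9, 19.5, 15.8, 17.9.
Cumulative: 19.6, 28.9, 45.8, 65.3, 81.1, 99.0.
The total first reaches 45 DD on day 3.

day 3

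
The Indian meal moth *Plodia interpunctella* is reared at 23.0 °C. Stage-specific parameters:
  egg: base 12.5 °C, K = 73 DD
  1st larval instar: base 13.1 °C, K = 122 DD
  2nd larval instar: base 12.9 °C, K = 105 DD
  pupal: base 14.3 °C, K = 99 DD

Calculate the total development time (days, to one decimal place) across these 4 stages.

egg: 73 / (23.0 − 12.5) = 73 / 10.5 = 6.952 d.
1st larval instar: 122 / (23.0 − 13.1) = 122 / 9.9 = 12.323 d.
2nd larval instar: 105 / (23.0 − 12.9) = 105 / 10.1 = 10.396 d.
pupal: 99 / (23.0 − 14.3) = 99 / 8.7 = 11.379 d.
Sum = 41.051 ≈ 41.1 days.

41.1 days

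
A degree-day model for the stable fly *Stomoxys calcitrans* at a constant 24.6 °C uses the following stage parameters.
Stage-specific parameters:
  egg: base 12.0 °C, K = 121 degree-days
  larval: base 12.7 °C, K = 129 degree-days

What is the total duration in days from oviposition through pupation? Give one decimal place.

20.4 days

egg: 121 / (24.6 − 12.0) = 121 / 12.6 = 9.603 d.
larval: 129 / (24.6 − 12.7) = 129 / 11.9 = 10.840 d.
Sum = 20.444 ≈ 20.4 days.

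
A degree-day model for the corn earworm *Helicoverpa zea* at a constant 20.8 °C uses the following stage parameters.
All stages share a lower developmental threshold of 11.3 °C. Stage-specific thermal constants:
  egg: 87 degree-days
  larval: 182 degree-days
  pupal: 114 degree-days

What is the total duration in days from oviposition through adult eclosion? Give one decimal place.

Daily accumulation at 20.8 °C = 20.8 − 11.3 = 9.5 DD/day.
Total K = 87 + 182 + 114 = 383 DD.
Total duration = 383 / 9.5 = 40.316 ≈ 40.3 days.

40.3 days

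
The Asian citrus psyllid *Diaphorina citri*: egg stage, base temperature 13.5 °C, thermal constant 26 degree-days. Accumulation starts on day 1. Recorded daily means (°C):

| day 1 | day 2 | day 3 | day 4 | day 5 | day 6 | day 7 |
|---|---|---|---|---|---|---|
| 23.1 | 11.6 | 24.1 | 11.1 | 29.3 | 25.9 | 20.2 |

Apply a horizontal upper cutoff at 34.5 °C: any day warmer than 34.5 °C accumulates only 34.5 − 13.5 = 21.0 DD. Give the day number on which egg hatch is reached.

day 5

Daily DD above 13.5 °C (capped at 21.0): 9.6, 0.0, 10.6, 0.0, 15.8, 12.4, 6.7.
Cumulative: 9.6, 9.6, 20.2, 20.2, 36.0, 48.4, 55.1.
The total first reaches 26 DD on day 5.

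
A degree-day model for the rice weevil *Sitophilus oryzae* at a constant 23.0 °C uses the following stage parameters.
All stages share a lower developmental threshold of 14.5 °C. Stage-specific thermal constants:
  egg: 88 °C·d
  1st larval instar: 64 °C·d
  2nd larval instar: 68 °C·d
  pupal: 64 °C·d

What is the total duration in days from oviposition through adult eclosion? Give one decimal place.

Daily accumulation at 23.0 °C = 23.0 − 14.5 = 8.5 DD/day.
Total K = 88 + 64 + 68 + 64 = 284 DD.
Total duration = 284 / 8.5 = 33.412 ≈ 33.4 days.

33.4 days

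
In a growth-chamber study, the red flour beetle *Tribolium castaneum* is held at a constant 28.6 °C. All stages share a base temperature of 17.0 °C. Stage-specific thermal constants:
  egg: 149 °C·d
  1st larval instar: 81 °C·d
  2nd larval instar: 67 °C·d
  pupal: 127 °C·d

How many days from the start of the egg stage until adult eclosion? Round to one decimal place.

36.6 days

Daily accumulation at 28.6 °C = 28.6 − 17.0 = 11.6 DD/day.
Total K = 149 + 81 + 67 + 127 = 424 DD.
Total duration = 424 / 11.6 = 36.552 ≈ 36.6 days.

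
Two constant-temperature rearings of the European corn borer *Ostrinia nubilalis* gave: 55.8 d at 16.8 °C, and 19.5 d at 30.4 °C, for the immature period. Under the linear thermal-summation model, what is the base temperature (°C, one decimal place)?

Linear rate model ⇒ the product D·(T − T_b) is constant across temperatures.
55.8·(16.8 − T_b) = 19.5·(30.4 − T_b)
T_b = (55.8·16.8 − 19.5·30.4) / (55.8 − 19.5) = 344.64 / 36.3 = 9.494 °C ≈ 9.5 °C.

9.5 °C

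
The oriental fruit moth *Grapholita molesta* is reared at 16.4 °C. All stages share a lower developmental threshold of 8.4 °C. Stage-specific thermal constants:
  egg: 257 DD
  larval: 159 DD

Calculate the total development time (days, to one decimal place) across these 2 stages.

52.0 days

Daily accumulation at 16.4 °C = 16.4 − 8.4 = 8.0 DD/day.
Total K = 257 + 159 = 416 DD.
Total duration = 416 / 8.0 = 52.000 ≈ 52.0 days.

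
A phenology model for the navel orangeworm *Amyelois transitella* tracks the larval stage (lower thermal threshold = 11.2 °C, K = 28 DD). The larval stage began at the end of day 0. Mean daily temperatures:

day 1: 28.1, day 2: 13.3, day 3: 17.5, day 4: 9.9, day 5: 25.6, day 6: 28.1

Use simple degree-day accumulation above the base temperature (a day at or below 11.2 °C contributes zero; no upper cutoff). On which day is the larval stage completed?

Daily DD above 11.2 °C: 16.9, 2.1, 6.3, 0.0, 14.4, 16.9.
Cumulative: 16.9, 19.0, 25.3, 25.3, 39.7, 56.6.
The total first reaches 28 DD on day 5.

day 5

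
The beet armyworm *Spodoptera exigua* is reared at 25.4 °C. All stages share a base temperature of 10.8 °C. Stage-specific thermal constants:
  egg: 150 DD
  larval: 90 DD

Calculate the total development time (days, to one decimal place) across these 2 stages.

Daily accumulation at 25.4 °C = 25.4 − 10.8 = 14.6 DD/day.
Total K = 150 + 90 = 240 DD.
Total duration = 240 / 14.6 = 16.438 ≈ 16.4 days.

16.4 days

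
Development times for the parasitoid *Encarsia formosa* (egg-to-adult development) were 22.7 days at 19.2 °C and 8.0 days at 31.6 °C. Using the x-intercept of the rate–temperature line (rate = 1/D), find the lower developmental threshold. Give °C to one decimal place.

Linear rate model ⇒ the product D·(T − T_b) is constant across temperatures.
22.7·(19.2 − T_b) = 8.0·(31.6 − T_b)
T_b = (22.7·19.2 − 8.0·31.6) / (22.7 − 8.0) = 183.04 / 14.7 = 12.452 °C ≈ 12.5 °C.

12.5 °C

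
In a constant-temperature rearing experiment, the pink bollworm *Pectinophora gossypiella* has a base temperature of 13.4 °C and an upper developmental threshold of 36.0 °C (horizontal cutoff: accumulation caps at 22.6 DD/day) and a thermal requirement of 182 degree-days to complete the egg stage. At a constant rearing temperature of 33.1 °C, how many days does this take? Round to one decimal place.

Daily accumulation = 33.1 − 13.4 = 19.7 DD/day.
Duration = 182 / 19.7 = 9.239 ≈ 9.2 days.

9.2 days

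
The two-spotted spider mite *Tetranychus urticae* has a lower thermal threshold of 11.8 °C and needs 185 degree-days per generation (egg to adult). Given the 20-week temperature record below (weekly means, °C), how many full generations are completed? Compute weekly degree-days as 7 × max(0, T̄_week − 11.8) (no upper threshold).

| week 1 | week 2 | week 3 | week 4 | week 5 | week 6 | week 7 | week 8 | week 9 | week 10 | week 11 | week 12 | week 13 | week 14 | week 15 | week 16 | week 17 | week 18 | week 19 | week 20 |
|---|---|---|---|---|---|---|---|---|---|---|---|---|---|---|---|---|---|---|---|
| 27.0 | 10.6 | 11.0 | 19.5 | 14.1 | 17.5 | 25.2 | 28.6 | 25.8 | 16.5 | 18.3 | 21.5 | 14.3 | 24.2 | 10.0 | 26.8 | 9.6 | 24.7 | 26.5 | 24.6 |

6 generations

Weekly DD (7 × max(0, T̄ − 11.8)): 106.4, 0.0, 0.0, 53.9, 16.1, 39.9, 93.8, 117.6, 98.0, 32.9, 45.5, 67.9, 17.5, 86.8, 0.0, 105.0, 0.0, 90.3, 102.9, 89.6.
Season total = 1164.1 DD.
Complete generations = ⌊1164.1 / 185⌋ = 6.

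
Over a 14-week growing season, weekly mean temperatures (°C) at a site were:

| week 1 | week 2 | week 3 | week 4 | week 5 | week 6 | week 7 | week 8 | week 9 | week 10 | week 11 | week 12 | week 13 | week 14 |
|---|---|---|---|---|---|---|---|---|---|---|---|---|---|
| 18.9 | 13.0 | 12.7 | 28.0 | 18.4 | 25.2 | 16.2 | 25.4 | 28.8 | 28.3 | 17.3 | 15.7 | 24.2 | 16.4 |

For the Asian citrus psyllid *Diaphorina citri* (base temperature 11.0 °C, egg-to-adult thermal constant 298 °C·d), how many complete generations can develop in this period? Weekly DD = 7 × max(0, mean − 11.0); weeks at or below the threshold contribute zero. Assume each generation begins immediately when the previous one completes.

Weekly DD (7 × max(0, T̄ − 11.0)): 55.3, 14.0, 11.9, 119.0, 51.8, 99.4, 36.4, 100.8, 124.6, 121.1, 44.1, 32.9, 92.4, 37.8.
Season total = 941.5 DD.
Complete generations = ⌊941.5 / 298⌋ = 3.

3 generations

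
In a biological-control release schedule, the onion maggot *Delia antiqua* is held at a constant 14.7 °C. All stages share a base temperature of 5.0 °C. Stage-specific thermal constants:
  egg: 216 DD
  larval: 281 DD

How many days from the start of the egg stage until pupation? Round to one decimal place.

Daily accumulation at 14.7 °C = 14.7 − 5.0 = 9.7 DD/day.
Total K = 216 + 281 = 497 DD.
Total duration = 497 / 9.7 = 51.237 ≈ 51.2 days.

51.2 days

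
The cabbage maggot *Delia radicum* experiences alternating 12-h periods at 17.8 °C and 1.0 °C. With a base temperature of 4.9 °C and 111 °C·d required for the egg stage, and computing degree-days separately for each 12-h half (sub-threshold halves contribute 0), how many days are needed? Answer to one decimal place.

Day half: max(0, 17.8 − 4.9) × 0.5 = 12.9 × 0.5 = 6.45 DD.
Night half: max(0, 1.0 − 4.9) × 0.5 = 0.0 × 0.5 = 0.00 DD.
Per 24 h: 6.45 DD/day.
Duration = 111 / 6.45 = 17.209 ≈ 17.2 days.

17.2 days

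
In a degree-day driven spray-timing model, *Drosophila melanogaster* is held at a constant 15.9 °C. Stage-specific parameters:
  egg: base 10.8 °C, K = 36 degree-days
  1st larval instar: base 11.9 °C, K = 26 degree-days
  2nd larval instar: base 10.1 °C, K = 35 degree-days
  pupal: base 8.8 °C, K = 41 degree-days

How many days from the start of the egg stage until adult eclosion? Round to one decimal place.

egg: 36 / (15.9 − 10.8) = 36 / 5.1 = 7.059 d.
1st larval instar: 26 / (15.9 − 11.9) = 26 / 4.0 = 6.500 d.
2nd larval instar: 35 / (15.9 − 10.1) = 35 / 5.8 = 6.034 d.
pupal: 41 / (15.9 − 8.8) = 41 / 7.1 = 5.775 d.
Sum = 25.368 ≈ 25.4 days.

25.4 days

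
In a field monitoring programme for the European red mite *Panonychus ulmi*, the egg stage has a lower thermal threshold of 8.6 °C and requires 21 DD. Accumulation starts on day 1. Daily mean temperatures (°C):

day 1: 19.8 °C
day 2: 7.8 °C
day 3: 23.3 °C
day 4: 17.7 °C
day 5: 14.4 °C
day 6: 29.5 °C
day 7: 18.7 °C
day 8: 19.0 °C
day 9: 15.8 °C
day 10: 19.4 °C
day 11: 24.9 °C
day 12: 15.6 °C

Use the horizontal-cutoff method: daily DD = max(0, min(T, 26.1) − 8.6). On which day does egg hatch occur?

Daily DD above 8.6 °C (capped at 17.5): 11.2, 0.0, 14.7, 9.1, 5.8, 17.5, 10.1, 10.4, 7.2, 10.8, 16.3, 7.0.
Cumulative: 11.2, 11.2, 25.9, 35.0, 40.8, 58.3, 68.4, 78.8, 86.0, 96.8, 113.1, 120.1.
The total first reaches 21 DD on day 3.

day 3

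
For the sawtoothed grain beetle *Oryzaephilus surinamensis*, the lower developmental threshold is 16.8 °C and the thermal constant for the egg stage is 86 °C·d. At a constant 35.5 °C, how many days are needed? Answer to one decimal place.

Daily accumulation = 35.5 − 16.8 = 18.7 DD/day.
Duration = 86 / 18.7 = 4.599 ≈ 4.6 days.

4.6 days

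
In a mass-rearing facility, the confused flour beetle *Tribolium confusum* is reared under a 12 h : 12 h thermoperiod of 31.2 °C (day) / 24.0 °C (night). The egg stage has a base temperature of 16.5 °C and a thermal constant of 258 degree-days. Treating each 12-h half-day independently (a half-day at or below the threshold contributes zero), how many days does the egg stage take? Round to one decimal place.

Day half: max(0, 31.2 − 16.5) × 0.5 = 14.7 × 0.5 = 7.35 DD.
Night half: max(0, 24.0 − 16.5) × 0.5 = 7.5 × 0.5 = 3.75 DD.
Per 24 h: 11.10 DD/day.
Duration = 258 / 11.10 = 23.243 ≈ 23.2 days.

23.2 days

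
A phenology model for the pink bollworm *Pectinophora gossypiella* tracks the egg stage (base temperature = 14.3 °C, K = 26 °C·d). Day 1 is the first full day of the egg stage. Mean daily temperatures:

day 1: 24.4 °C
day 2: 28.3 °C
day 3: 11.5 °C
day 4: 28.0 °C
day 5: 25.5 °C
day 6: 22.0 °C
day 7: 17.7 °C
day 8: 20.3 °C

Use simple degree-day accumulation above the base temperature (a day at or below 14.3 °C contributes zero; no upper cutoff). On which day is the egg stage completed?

Daily DD above 14.3 °C: 10.1, 14.0, 0.0, 13.7, 11.2, 7.7, 3.4, 6.0.
Cumulative: 10.1, 24.1, 24.1, 37.8, 49.0, 56.7, 60.1, 66.1.
The total first reaches 26 DD on day 4.

day 4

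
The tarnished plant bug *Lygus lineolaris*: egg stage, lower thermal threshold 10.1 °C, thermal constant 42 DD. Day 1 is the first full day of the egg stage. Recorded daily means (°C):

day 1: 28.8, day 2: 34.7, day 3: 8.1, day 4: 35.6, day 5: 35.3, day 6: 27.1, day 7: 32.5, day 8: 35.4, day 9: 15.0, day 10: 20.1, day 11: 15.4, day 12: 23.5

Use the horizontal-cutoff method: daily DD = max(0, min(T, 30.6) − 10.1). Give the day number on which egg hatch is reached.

Daily DD above 10.1 °C (capped at 20.5): 18.7, 20.5, 0.0, 20.5, 20.5, 17.0, 20.5, 20.5, 4.9, 10.0, 5.3, 13.4.
Cumulative: 18.7, 39.2, 39.2, 59.7, 80.2, 97.2, 117.7, 138.2, 143.1, 153.1, 158.4, 171.8.
The total first reaches 42 DD on day 4.

day 4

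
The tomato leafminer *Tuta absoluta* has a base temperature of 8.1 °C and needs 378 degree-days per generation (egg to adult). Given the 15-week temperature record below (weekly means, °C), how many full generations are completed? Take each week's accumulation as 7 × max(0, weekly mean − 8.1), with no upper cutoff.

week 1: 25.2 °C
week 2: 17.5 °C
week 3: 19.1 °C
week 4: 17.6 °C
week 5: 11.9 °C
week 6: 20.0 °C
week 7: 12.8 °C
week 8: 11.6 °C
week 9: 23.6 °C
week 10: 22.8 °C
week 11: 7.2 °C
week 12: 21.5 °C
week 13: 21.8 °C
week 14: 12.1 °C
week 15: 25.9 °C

2 generations

Weekly DD (7 × max(0, T̄ − 8.1)): 119.7, 65.8, 77.0, 66.5, 26.6, 83.3, 32.9, 24.5, 108.5, 102.9, 0.0, 93.8, 95.9, 28.0, 124.6.
Season total = 1050.0 DD.
Complete generations = ⌊1050.0 / 378⌋ = 2.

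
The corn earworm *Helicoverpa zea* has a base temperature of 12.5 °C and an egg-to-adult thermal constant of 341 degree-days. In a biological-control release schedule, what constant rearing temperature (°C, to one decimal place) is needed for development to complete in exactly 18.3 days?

31.1 °C

Required daily accumulation = 341 / 18.3 = 18.634 DD/day.
T = T_base + 18.634 = 12.5 + 18.634 = 31.134 ≈ 31.1 °C.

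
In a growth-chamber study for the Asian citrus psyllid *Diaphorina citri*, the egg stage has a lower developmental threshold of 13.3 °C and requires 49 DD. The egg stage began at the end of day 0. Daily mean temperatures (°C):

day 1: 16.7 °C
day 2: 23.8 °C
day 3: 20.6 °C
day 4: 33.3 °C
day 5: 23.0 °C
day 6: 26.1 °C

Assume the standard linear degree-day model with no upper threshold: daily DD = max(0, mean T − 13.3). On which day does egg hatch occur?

day 5

Daily DD above 13.3 °C: 3.4, 10.5, 7.3, 20.0, 9.7, 12.8.
Cumulative: 3.4, 13.9, 21.2, 41.2, 50.9, 63.7.
The total first reaches 49 DD on day 5.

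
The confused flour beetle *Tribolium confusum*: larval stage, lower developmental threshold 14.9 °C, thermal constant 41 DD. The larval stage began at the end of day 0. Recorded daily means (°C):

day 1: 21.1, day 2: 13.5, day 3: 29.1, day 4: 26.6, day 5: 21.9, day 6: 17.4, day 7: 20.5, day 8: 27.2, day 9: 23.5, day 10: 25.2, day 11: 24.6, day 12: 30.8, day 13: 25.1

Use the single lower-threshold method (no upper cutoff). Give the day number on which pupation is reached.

Daily DD above 14.9 °C: 6.2, 0.0, 14.2, 11.7, 7.0, 2.5, 5.6, 12.3, 8.6, 10.3, 9.7, 15.9, 10.2.
Cumulative: 6.2, 6.2, 20.4, 32.1, 39.1, 41.6, 47.2, 59.5, 68.1, 78.4, 88.1, 104.0, 114.2.
The total first reaches 41 DD on day 6.

day 6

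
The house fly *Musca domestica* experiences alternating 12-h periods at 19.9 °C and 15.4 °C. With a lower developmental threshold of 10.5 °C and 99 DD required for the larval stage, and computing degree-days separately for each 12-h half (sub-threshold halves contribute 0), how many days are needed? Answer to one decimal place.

Day half: max(0, 19.9 − 10.5) × 0.5 = 9.4 × 0.5 = 4.70 DD.
Night half: max(0, 15.4 − 10.5) × 0.5 = 4.9 × 0.5 = 2.45 DD.
Per 24 h: 7.15 DD/day.
Duration = 99 / 7.15 = 13.846 ≈ 13.8 days.

13.8 days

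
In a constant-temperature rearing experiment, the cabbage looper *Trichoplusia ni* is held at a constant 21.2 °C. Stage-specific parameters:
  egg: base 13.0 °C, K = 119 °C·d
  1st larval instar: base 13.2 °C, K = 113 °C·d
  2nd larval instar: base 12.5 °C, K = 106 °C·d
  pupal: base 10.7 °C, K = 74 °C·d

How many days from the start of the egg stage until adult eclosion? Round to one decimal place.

egg: 119 / (21.2 − 13.0) = 119 / 8.2 = 14.512 d.
1st larval instar: 113 / (21.2 − 13.2) = 113 / 8.0 = 14.125 d.
2nd larval instar: 106 / (21.2 − 12.5) = 106 / 8.7 = 12.184 d.
pupal: 74 / (21.2 − 10.7) = 74 / 10.5 = 7.048 d.
Sum = 47.869 ≈ 47.9 days.

47.9 days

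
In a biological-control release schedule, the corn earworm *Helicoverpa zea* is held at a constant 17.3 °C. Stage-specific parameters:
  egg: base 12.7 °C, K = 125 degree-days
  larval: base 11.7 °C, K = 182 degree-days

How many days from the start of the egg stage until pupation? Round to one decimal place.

59.7 days

egg: 125 / (17.3 − 12.7) = 125 / 4.6 = 27.174 d.
larval: 182 / (17.3 − 11.7) = 182 / 5.6 = 32.500 d.
Sum = 59.674 ≈ 59.7 days.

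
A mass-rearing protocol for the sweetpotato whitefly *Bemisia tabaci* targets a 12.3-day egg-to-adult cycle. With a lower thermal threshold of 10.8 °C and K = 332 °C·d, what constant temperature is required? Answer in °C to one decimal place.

37.8 °C

Required daily accumulation = 332 / 12.3 = 26.992 DD/day.
T = T_base + 26.992 = 10.8 + 26.992 = 37.792 ≈ 37.8 °C.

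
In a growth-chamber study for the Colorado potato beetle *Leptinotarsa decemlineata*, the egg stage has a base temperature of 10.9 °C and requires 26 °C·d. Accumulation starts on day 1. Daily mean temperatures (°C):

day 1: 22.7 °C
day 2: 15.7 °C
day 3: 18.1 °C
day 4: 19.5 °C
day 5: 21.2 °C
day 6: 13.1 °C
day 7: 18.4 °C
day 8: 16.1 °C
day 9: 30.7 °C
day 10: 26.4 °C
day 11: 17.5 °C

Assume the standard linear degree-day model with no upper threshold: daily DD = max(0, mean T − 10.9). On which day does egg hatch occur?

Daily DD above 10.9 °C: 11.8, 4.8, 7.2, 8.6, 10.3, 2.2, 7.5, 5.2, 19.8, 15.5, 6.6.
Cumulative: 11.8, 16.6, 23.8, 32.4, 42.7, 44.9, 52.4, 57.6, 77.4, 92.9, 99.5.
The total first reaches 26 DD on day 4.

day 4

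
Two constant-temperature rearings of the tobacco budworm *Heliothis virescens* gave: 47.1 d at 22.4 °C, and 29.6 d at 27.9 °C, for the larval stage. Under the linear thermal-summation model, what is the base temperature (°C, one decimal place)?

Equal thermal constants: D₁(T₁ − T_b) = D₂(T₂ − T_b).
47.1·(22.4 − T_b) = 29.6·(27.9 − T_b)
T_b = (47.1·22.4 − 29.6·27.9) / (47.1 − 29.6) = 229.20 / 17.5 = 13.097 °C ≈ 13.1 °C.

13.1 °C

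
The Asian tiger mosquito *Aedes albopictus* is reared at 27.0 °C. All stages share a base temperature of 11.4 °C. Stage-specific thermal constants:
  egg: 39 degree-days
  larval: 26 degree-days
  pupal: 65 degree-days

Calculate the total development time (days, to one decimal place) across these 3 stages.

8.3 days

Daily accumulation at 27.0 °C = 27.0 − 11.4 = 15.6 DD/day.
Total K = 39 + 26 + 65 = 130 DD.
Total duration = 130 / 15.6 = 8.333 ≈ 8.3 days.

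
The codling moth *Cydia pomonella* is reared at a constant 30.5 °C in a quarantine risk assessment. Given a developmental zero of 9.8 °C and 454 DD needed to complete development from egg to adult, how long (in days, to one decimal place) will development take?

21.9 days

Daily accumulation = 30.5 − 9.8 = 20.7 DD/day.
Duration = 454 / 20.7 = 21.932 ≈ 21.9 days.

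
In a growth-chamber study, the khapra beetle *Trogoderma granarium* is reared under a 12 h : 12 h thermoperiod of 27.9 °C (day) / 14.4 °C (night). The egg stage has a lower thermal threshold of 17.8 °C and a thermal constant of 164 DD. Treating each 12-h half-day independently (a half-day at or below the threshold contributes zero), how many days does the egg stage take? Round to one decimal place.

Day half: max(0, 27.9 − 17.8) × 0.5 = 10.1 × 0.5 = 5.05 DD.
Night half: max(0, 14.4 − 17.8) × 0.5 = 0.0 × 0.5 = 0.00 DD.
Per 24 h: 5.05 DD/day.
Duration = 164 / 5.05 = 32.475 ≈ 32.5 days.

32.5 days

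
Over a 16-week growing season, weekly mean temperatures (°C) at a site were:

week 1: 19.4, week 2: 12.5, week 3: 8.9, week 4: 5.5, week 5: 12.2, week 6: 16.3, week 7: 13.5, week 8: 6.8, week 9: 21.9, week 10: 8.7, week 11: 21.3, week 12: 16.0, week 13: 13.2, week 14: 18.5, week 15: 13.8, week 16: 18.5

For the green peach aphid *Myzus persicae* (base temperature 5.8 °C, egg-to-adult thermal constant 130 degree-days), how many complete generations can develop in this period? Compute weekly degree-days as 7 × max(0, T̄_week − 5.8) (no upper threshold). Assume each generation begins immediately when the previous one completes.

Weekly DD (7 × max(0, T̄ − 5.8)): 95.2, 46.9, 21.7, 0.0, 44.8, 73.5, 53.9, 7.0, 112.7, 20.3, 108.5, 71.4, 51.8, 88.9, 56.0, 88.9.
Season total = 941.5 DD.
Complete generations = ⌊941.5 / 130⌋ = 7.

7 generations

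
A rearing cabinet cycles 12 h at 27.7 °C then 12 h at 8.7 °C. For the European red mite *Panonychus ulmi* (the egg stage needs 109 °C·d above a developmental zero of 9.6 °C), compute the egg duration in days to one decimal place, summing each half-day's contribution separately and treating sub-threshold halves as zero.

12.0 days

Day half: max(0, 27.7 − 9.6) × 0.5 = 18.1 × 0.5 = 9.05 DD.
Night half: max(0, 8.7 − 9.6) × 0.5 = 0.0 × 0.5 = 0.00 DD.
Per 24 h: 9.05 DD/day.
Duration = 109 / 9.05 = 12.044 ≈ 12.0 days.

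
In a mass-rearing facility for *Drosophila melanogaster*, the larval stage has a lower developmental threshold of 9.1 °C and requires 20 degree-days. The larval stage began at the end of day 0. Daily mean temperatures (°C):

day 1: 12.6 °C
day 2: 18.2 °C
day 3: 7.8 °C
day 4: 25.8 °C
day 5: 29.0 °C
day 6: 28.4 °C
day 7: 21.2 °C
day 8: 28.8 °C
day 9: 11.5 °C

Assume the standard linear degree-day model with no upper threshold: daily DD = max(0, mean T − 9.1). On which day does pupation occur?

Daily DD above 9.1 °C: 3.5, 9.1, 0.0, 16.7, 19.9, 19.3, 12.1, 19.7, 2.4.
Cumulative: 3.5, 12.6, 12.6, 29.3, 49.2, 68.5, 80.6, 100.3, 102.7.
The total first reaches 20 DD on day 4.

day 4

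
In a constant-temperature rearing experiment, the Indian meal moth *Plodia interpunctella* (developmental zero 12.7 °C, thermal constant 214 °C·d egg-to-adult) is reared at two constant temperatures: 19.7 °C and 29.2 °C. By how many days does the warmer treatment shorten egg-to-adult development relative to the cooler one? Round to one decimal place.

17.6 days

At 19.7 °C: 214 / (19.7 − 12.7) = 214 / 7.0 = 30.571 d.
At 29.2 °C: 214 / (29.2 − 12.7) = 214 / 16.5 = 12.970 d.
Difference = |30.571 − 12.970| = 17.602 ≈ 17.6 days.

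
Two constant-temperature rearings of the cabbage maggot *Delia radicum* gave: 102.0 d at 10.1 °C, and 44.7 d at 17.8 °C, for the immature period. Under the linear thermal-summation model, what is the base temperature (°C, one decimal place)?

Equal thermal constants: D₁(T₁ − T_b) = D₂(T₂ − T_b).
102.0·(10.1 − T_b) = 44.7·(17.8 − T_b)
T_b = (102.0·10.1 − 44.7·17.8) / (102.0 − 44.7) = 234.54 / 57.3 = 4.093 °C ≈ 4.1 °C.

4.1 °C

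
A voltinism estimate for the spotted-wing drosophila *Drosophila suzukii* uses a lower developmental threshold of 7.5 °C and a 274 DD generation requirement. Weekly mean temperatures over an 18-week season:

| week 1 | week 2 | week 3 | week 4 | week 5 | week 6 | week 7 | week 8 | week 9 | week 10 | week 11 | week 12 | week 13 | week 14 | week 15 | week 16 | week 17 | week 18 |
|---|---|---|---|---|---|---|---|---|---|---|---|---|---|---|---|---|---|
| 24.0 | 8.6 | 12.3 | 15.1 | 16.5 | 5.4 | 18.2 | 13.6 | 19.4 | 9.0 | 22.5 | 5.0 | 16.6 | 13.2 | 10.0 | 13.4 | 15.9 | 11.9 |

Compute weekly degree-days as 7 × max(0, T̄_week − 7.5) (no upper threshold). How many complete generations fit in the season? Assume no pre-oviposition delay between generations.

3 generations

Weekly DD (7 × max(0, T̄ − 7.5)): 115.5, 7.7, 33.6, 53.2, 63.0, 0.0, 74.9, 42.7, 83.3, 10.5, 105.0, 0.0, 63.7, 39.9, 17.5, 41.3, 58.8, 30.8.
Season total = 841.4 DD.
Complete generations = ⌊841.4 / 274⌋ = 3.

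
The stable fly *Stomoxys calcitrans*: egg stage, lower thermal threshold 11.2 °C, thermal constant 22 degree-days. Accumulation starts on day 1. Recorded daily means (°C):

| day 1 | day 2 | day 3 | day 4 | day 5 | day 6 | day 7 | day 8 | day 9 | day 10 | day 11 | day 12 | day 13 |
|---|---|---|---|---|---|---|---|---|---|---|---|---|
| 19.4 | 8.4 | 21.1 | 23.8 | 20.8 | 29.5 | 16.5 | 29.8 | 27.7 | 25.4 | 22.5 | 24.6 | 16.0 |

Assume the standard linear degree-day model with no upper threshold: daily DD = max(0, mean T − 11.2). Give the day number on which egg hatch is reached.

Daily DD above 11.2 °C: 8.2, 0.0, 9.9, 12.6, 9.6, 18.3, 5.3, 18.6, 16.5, 14.2, 11.3, 13.4, 4.8.
Cumulative: 8.2, 8.2, 18.1, 30.7, 40.3, 58.6, 63.9, 82.5, 99.0, 113.2, 124.5, 137.9, 142.7.
The total first reaches 22 DD on day 4.

day 4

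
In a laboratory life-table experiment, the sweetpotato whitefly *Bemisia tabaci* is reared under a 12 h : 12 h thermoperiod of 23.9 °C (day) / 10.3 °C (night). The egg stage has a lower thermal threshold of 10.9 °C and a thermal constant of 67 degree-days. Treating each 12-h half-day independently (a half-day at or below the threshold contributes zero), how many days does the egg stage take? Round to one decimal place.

10.3 days

Day half: max(0, 23.9 − 10.9) × 0.5 = 13.0 × 0.5 = 6.50 DD.
Night half: max(0, 10.3 − 10.9) × 0.5 = 0.0 × 0.5 = 0.00 DD.
Per 24 h: 6.50 DD/day.
Duration = 67 / 6.50 = 10.308 ≈ 10.3 days.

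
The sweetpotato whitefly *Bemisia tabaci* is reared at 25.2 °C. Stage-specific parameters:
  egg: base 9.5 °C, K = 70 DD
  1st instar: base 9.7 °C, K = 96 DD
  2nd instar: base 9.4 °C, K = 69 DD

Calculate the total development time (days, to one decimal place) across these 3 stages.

egg: 70 / (25.2 − 9.5) = 70 / 15.7 = 4.459 d.
1st instar: 96 / (25.2 − 9.7) = 96 / 15.5 = 6.194 d.
2nd instar: 69 / (25.2 − 9.4) = 69 / 15.8 = 4.367 d.
Sum = 15.019 ≈ 15.0 days.

15.0 days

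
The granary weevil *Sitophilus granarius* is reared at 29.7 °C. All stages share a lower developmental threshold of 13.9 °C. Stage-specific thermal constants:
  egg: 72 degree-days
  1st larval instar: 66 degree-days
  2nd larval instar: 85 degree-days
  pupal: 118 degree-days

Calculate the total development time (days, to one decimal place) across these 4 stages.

21.6 days

Daily accumulation at 29.7 °C = 29.7 − 13.9 = 15.8 DD/day.
Total K = 72 + 66 + 85 + 118 = 341 DD.
Total duration = 341 / 15.8 = 21.582 ≈ 21.6 days.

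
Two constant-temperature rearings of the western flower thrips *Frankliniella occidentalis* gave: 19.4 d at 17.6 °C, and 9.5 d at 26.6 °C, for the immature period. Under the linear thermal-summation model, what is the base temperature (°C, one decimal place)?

9.0 °C

Linear rate model ⇒ the product D·(T − T_b) is constant across temperatures.
19.4·(17.6 − T_b) = 9.5·(26.6 − T_b)
T_b = (19.4·17.6 − 9.5·26.6) / (19.4 − 9.5) = 88.74 / 9.9 = 8.964 °C ≈ 9.0 °C.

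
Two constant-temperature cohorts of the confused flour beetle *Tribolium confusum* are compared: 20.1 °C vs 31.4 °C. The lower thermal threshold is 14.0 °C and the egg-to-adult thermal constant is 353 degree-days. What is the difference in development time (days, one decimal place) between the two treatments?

37.6 days

At 20.1 °C: 353 / (20.1 − 14.0) = 353 / 6.1 = 57.869 d.
At 31.4 °C: 353 / (31.4 − 14.0) = 353 / 17.4 = 20.287 d.
Difference = |57.869 − 20.287| = 37.581 ≈ 37.6 days.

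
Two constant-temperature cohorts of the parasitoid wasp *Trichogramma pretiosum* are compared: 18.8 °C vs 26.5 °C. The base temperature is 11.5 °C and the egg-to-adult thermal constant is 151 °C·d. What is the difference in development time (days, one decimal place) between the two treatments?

10.6 days

At 18.8 °C: 151 / (18.8 − 11.5) = 151 / 7.3 = 20.685 d.
At 26.5 °C: 151 / (26.5 − 11.5) = 151 / 15.0 = 10.067 d.
Difference = |20.685 − 10.067| = 10.618 ≈ 10.6 days.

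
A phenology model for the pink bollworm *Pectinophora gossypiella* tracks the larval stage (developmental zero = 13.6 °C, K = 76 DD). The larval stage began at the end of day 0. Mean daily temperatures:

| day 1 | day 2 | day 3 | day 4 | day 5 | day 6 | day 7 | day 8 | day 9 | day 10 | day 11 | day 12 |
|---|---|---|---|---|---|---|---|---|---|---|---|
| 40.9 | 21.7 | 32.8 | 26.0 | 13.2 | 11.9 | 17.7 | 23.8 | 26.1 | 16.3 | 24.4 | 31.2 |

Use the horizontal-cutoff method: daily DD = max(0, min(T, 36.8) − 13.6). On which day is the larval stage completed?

day 8

Daily DD above 13.6 °C (capped at 23.2): 23.2, 8.1, 19.2, 12.4, 0.0, 0.0, 4.1, 10.2, 12.5, 2.7, 10.8, 17.6.
Cumulative: 23.2, 31.3, 50.5, 62.9, 62.9, 62.9, 67.0, 77.2, 89.7, 92.4, 103.2, 120.8.
The total first reaches 76 DD on day 8.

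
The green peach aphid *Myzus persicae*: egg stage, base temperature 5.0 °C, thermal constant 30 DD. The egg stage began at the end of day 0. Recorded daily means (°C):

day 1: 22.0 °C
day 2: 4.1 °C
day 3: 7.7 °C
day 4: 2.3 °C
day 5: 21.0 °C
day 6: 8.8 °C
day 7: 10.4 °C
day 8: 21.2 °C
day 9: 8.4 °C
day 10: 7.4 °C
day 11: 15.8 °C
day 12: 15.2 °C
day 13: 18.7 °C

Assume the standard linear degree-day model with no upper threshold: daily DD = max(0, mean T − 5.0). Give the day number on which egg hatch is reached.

Daily DD above 5.0 °C: 17.0, 0.0, 2.7, 0.0, 16.0, 3.8, 5.4, 16.2, 3.4, 2.4, 10.8, 10.2, 13.7.
Cumulative: 17.0, 17.0, 19.7, 19.7, 35.7, 39.5, 44.9, 61.1, 64.5, 66.9, 77.7, 87.9, 101.6.
The total first reaches 30 DD on day 5.

day 5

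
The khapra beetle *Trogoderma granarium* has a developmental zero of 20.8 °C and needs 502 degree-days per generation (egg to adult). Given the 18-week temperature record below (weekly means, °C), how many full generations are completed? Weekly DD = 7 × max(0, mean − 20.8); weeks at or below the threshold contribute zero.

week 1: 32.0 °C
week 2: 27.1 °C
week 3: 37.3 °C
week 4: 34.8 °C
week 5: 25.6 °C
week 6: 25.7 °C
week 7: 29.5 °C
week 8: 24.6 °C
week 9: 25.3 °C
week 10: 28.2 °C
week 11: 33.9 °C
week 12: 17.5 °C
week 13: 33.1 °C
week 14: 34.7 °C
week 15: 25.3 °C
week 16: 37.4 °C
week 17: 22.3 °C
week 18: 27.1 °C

2 generations

Weekly DD (7 × max(0, T̄ − 20.8)): 78.4, 44.1, 115.5, 98.0, 33.6, 34.3, 60.9, 26.6, 31.5, 51.8, 91.7, 0.0, 86.1, 97.3, 31.5, 116.2, 10.5, 44.1.
Season total = 1052.1 DD.
Complete generations = ⌊1052.1 / 502⌋ = 2.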